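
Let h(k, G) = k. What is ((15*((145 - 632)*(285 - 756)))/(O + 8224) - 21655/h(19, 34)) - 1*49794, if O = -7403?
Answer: -729142916/15599 ≈ -46743.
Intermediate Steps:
((15*((145 - 632)*(285 - 756)))/(O + 8224) - 21655/h(19, 34)) - 1*49794 = ((15*((145 - 632)*(285 - 756)))/(-7403 + 8224) - 21655/19) - 1*49794 = ((15*(-487*(-471)))/821 - 21655*1/19) - 49794 = ((15*229377)*(1/821) - 21655/19) - 49794 = (3440655*(1/821) - 21655/19) - 49794 = (3440655/821 - 21655/19) - 49794 = 47593690/15599 - 49794 = -729142916/15599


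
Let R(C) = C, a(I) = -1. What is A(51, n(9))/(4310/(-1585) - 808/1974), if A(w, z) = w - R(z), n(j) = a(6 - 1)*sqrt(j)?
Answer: -8447733/489431 ≈ -17.260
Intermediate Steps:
n(j) = -sqrt(j)
A(w, z) = w - z
A(51, n(9))/(4310/(-1585) - 808/1974) = (51 - (-1)*sqrt(9))/(4310/(-1585) - 808/1974) = (51 - (-1)*3)/(4310*(-1/1585) - 808*1/1974) = (51 - 1*(-3))/(-862/317 - 404/987) = (51 + 3)/(-978862/312879) = 54*(-312879/978862) = -8447733/489431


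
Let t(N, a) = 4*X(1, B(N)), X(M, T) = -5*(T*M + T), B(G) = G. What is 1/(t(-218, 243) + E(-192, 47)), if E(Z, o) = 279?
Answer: 1/8999 ≈ 0.00011112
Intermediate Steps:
X(M, T) = -5*T - 5*M*T (X(M, T) = -5*(M*T + T) = -5*(T + M*T) = -5*T - 5*M*T)
t(N, a) = -40*N (t(N, a) = 4*(-5*N*(1 + 1)) = 4*(-5*N*2) = 4*(-10*N) = -40*N)
1/(t(-218, 243) + E(-192, 47)) = 1/(-40*(-218) + 279) = 1/(8720 + 279) = 1/8999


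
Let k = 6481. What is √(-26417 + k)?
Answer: 4*I*√1246 ≈ 141.19*I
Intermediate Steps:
√(-26417 + k) = √(-26417 + 6481) = √(-19936) = 4*I*√1246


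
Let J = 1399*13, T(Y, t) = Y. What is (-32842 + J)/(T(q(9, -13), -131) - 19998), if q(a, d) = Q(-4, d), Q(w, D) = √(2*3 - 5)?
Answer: 14655/19997 ≈ 0.73286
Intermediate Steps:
Q(w, D) = 1 (Q(w, D) = √(6 - 5) = √1 = 1)
q(a, d) = 1
J = 18187
(-32842 + J)/(T(q(9, -13), -131) - 19998) = (-32842 + 18187)/(1 - 19998) = -14655/(-19997) = -14655*(-1/19997) = 14655/19997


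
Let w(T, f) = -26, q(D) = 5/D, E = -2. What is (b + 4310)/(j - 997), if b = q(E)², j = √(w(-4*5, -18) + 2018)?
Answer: -17213205/3968068 - 17265*√498/1984034 ≈ -4.5321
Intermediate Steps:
j = 2*√498 (j = √(-26 + 2018) = √1992 = 2*√498 ≈ 44.632)
b = 25/4 (b = (5/(-2))² = (5*(-½))² = (-5/2)² = 25/4 ≈ 6.2500)
(b + 4310)/(j - 997) = (25/4 + 4310)/(2*√498 - 997) = 17265/(4*(-997 + 2*√498))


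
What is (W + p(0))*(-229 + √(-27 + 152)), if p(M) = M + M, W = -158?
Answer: 36182 - 790*√5 ≈ 34416.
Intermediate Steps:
p(M) = 2*M
(W + p(0))*(-229 + √(-27 + 152)) = (-158 + 2*0)*(-229 + √(-27 + 152)) = (-158 + 0)*(-229 + √125) = -158*(-229 + 5*√5) = 36182 - 790*√5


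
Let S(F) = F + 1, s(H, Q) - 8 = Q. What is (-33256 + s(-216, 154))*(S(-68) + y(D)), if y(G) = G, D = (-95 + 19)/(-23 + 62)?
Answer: 88989766/39 ≈ 2.2818e+6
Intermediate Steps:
s(H, Q) = 8 + Q
D = -76/39 ≈ -1.9487
S(F) = 1 + F
(-33256 + s(-216, 154))*(S(-68) + y(D)) = (-33256 + (8 + 154))*((1 - 68) - 76/39) = (-33256 + 162)*(-67 - 76/39) = -33094*(-2689/39) = 88989766/39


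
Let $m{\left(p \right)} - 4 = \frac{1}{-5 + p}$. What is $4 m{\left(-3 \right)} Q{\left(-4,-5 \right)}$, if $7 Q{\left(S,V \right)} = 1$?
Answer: $\frac{31}{14} \approx 2.2143$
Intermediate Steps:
$m{\left(p \right)} = 4 + \frac{1}{-5 + p}$
$Q{\left(S,V \right)} = \frac{1}{7}$ ($Q{\left(S,V \right)} = \frac{1}{7} \cdot 1 = \frac{1}{7}$)
$4 m{\left(-3 \right)} Q{\left(-4,-5 \right)} = 4 \frac{-19 + 4 \left(-3\right)}{-5 - 3} \cdot \frac{1}{7} = 4 \frac{-19 - 12}{-8} \cdot \frac{1}{7} = 4 \left(\left(- \frac{1}{8}\right) \left(-31\right)\right) \frac{1}{7} = 4 \cdot \frac{31}{8} \cdot \frac{1}{7} = \frac{31}{2} \cdot \frac{1}{7} = \frac{31}{14}$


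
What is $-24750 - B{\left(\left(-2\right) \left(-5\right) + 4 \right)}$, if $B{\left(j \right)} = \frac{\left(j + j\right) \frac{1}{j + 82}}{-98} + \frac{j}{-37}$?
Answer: $- \frac{307687259}{12432} \approx -24750.0$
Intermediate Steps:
$B{\left(j \right)} = - \frac{j}{37} - \frac{j}{49 \left(82 + j\right)}$ ($B{\left(j \right)} = \frac{2 j}{82 + j} \left(- \frac{1}{98}\right) + j \left(- \frac{1}{37}\right) = \frac{2 j}{82 + j} \left(- \frac{1}{98}\right) - \frac{j}{37} = - \frac{j}{49 \left(82 + j\right)} - \frac{j}{37} = - \frac{j}{37} - \frac{j}{49 \left(82 + j\right)}$)
$-24750 - B{\left(\left(-2\right) \left(-5\right) + 4 \right)} = -24750 - - \frac{\left(\left(-2\right) \left(-5\right) + 4\right) \left(4055 + 49 \left(\left(-2\right) \left(-5\right) + 4\right)\right)}{148666 + 1813 \left(\left(-2\right) \left(-5\right) + 4\right)} = -24750 - - \frac{\left(10 + 4\right) \left(4055 + 49 \left(10 + 4\right)\right)}{148666 + 1813 \left(10 + 4\right)} = -24750 - \left(-1\right) 14 \frac{1}{148666 + 1813 \cdot 14} \left(4055 + 49 \cdot 14\right) = -24750 - \left(-1\right) 14 \frac{1}{148666 + 25382} \left(4055 + 686\right) = -24750 - \left(-1\right) 14 \cdot \frac{1}{174048} \cdot 4741 = -24750 - - \frac{4741}{12432} = -24750 + \frac{4741}{12432} = - \frac{307687259}{12432}$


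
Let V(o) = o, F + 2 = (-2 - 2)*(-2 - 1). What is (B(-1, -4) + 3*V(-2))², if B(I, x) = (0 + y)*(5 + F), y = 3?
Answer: 1521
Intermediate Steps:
F = 10 (F = -2 + (-2 - 2)*(-2 - 1) = -2 - 4*(-3) = -2 + 12 = 10)
B(I, x) = 45 (B(I, x) = (0 + 3)*(5 + 10) = 3*15 = 45)
(B(-1, -4) + 3*V(-2))² = (45 + 3*(-2))² = (45 - 6)² = 39² = 1521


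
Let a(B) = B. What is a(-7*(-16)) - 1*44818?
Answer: -44706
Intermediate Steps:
a(-7*(-16)) - 1*44818 = -7*(-16) - 1*44818 = 112 - 44818 = -44706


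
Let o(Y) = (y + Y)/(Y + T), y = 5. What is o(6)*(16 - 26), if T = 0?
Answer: -55/3 ≈ -18.333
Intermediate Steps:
o(Y) = (5 + Y)/Y (o(Y) = (5 + Y)/(Y + 0) = (5 + Y)/Y)
o(6)*(16 - 26) = ((5 + 6)/6)*(16 - 26) = ((⅙)*11)*(-10) = (11/6)*(-10) = -55/3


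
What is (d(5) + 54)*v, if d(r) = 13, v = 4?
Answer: 268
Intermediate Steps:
(d(5) + 54)*v = (13 + 54)*4 = 67*4 = 268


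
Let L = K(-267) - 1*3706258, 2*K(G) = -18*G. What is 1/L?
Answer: -1/3703855 ≈ -2.6999e-7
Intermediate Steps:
K(G) = -9*G (K(G) = (-18*G)/2 = -9*G)
L = -3703855 (L = -9*(-267) - 1*3706258 = 2403 - 3706258 = -3703855)
1/L = 1/(-3703855) = -1/3703855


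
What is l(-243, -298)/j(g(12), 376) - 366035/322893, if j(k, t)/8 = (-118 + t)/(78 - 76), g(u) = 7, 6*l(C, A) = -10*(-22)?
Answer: -60984785/55537596 ≈ -1.0981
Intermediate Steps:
l(C, A) = 110/3 (l(C, A) = (-10*(-22))/6 = (⅙)*220 = 110/3)
j(k, t) = -472 + 4*t (j(k, t) = 8*((-118 + t)/(78 - 76)) = 8*((-118 + t)/2) = 8*((-118 + t)*(½)) = 8*(-59 + t/2) = -472 + 4*t)
l(-243, -298)/j(g(12), 376) - 366035/322893 = 110/(3*(-472 + 4*376)) - 366035/322893 = 110/(3*(-472 + 1504)) - 366035*1/322893 = (110/3)/1032 - 366035/322893 = (110/3)*(1/1032) - 366035/322893 = 55/1548 - 366035/322893 = -60984785/55537596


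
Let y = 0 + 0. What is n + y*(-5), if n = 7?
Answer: 7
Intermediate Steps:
y = 0
n + y*(-5) = 7 + 0*(-5) = 7 + 0 = 7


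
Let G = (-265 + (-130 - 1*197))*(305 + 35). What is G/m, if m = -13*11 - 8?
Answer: 201280/151 ≈ 1333.0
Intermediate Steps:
G = -201280 (G = (-265 + (-130 - 197))*340 = (-265 - 327)*340 = -592*340 = -201280)
m = -151 (m = -143 - 8 = -151)
G/m = -201280/(-151) = -201280*(-1/151) = 201280/151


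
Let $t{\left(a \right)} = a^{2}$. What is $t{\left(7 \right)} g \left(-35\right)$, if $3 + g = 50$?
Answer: $-80605$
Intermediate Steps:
$g = 47$ ($g = -3 + 50 = 47$)
$t{\left(7 \right)} g \left(-35\right) = 7^{2} \cdot 47 \left(-35\right) = 49 \cdot 47 \left(-35\right) = 2303 \left(-35\right) = -80605$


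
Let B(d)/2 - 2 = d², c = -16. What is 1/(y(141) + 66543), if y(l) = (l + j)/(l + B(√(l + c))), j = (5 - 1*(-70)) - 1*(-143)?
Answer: 395/26284844 ≈ 1.5028e-5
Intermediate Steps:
B(d) = 4 + 2*d²
j = 218 (j = (5 + 70) + 143 = 75 + 143 = 218)
y(l) = (218 + l)/(-28 + 3*l) (y(l) = (l + 218)/(l + (4 + 2*(√(l - 16))²)) = (218 + l)/(l + (4 + 2*(√(-16 + l))²)) = (218 + l)/(l + (4 + 2*(-16 + l))) = (218 + l)/(l + (4 + (-32 + 2*l))) = (218 + l)/(l + (-28 + 2*l)) = (218 + l)/(-28 + 3*l))
1/(y(141) + 66543) = 1/((218 + 141)/(-28 + 3*141) + 66543) = 1/(359/(-28 + 423) + 66543) = 1/(359/395 + 66543) = 1/(26284844/395) = 395/26284844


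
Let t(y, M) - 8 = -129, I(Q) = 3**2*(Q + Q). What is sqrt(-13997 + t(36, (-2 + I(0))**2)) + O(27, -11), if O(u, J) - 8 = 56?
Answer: 64 + I*sqrt(14118) ≈ 64.0 + 118.82*I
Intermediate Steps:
O(u, J) = 64 (O(u, J) = 8 + 56 = 64)
I(Q) = 18*Q (I(Q) = 9*(2*Q) = 18*Q)
t(y, M) = -121 (t(y, M) = 8 - 129 = -121)
sqrt(-13997 + t(36, (-2 + I(0))**2)) + O(27, -11) = sqrt(-13997 - 121) + 64 = sqrt(-14118) + 64 = I*sqrt(14118) + 64 = 64 + I*sqrt(14118)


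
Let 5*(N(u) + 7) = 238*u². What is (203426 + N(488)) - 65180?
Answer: 57369467/5 ≈ 1.1474e+7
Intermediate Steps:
N(u) = -7 + 238*u²/5 (N(u) = -7 + (238*u²)/5 = -7 + 238*u²/5)
(203426 + N(488)) - 65180 = (203426 + (-7 + (238/5)*488²)) - 65180 = (203426 + (-7 + (238/5)*238144)) - 65180 = (203426 + (-7 + 56678272/5)) - 65180 = (203426 + 56678237/5) - 65180 = 57695367/5 - 65180 = 57369467/5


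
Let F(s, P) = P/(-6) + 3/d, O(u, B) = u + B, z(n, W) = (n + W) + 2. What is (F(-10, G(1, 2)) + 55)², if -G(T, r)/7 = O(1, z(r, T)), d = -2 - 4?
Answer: 15129/4 ≈ 3782.3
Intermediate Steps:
d = -6
z(n, W) = 2 + W + n (z(n, W) = (W + n) + 2 = 2 + W + n)
O(u, B) = B + u
G(T, r) = -21 - 7*T - 7*r (G(T, r) = -7*((2 + T + r) + 1) = -7*(3 + T + r) = -21 - 7*T - 7*r)
F(s, P) = -½ - P/6 (F(s, P) = P/(-6) + 3/(-6) = P*(-⅙) + 3*(-⅙) = -P/6 - ½ = -½ - P/6)
(F(-10, G(1, 2)) + 55)² = ((-½ - (-21 - 7*1 - 7*2)/6) + 55)² = ((-½ - (-21 - 7 - 14)/6) + 55)² = ((-½ - ⅙*(-42)) + 55)² = ((-½ + 7) + 55)² = (13/2 + 55)² = (123/2)² = 15129/4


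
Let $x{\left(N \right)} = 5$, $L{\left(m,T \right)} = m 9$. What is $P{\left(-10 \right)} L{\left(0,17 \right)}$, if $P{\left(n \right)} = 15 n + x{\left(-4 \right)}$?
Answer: $0$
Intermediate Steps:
$L{\left(m,T \right)} = 9 m$
$P{\left(n \right)} = 5 + 15 n$ ($P{\left(n \right)} = 15 n + 5 = 5 + 15 n$)
$P{\left(-10 \right)} L{\left(0,17 \right)} = \left(5 + 15 \left(-10\right)\right) 9 \cdot 0 = \left(5 - 150\right) 0 = \left(-145\right) 0 = 0$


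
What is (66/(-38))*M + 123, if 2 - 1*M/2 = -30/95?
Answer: 41499/361 ≈ 114.96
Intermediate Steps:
M = 88/19 (M = 4 - (-60)/95 = 4 - 2*(-6/19) = 4 + 12/19 = 88/19 ≈ 4.6316)
(66/(-38))*M + 123 = (66/(-38))*(88/19) + 123 = (66*(-1/38))*(88/19) + 123 = -33/19*88/19 + 123 = -2904/361 + 123 = 41499/361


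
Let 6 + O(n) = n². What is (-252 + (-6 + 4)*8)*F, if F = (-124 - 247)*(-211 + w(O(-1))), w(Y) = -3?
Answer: -21277592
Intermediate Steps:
O(n) = -6 + n²
F = 79394 (F = (-124 - 247)*(-211 - 3) = -371*(-214) = 79394)
(-252 + (-6 + 4)*8)*F = (-252 + (-6 + 4)*8)*79394 = (-252 - 2*8)*79394 = (-252 - 16)*79394 = -268*79394 = -21277592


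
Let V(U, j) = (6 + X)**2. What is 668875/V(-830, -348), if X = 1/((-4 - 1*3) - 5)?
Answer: 96318000/5041 ≈ 19107.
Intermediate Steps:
X = -1/12 (X = 1/((-4 - 3) - 5) = 1/(-7 - 5) = 1/(-12) = -1/12 ≈ -0.083333)
V(U, j) = 5041/144 (V(U, j) = (6 - 1/12)**2 = (71/12)**2 = 5041/144)
668875/V(-830, -348) = 668875/(5041/144) = 668875*(144/5041) = 96318000/5041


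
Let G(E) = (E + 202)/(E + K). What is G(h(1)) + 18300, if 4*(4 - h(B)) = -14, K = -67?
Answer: 2177281/119 ≈ 18296.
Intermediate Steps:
h(B) = 15/2 (h(B) = 4 - ¼*(-14) = 4 + 7/2 = 15/2)
G(E) = (202 + E)/(-67 + E) (G(E) = (E + 202)/(E - 67) = (202 + E)/(-67 + E))
G(h(1)) + 18300 = (202 + 15/2)/(-67 + 15/2) + 18300 = (419/2)/(-119/2) + 18300 = -2/119*419/2 + 18300 = -419/119 + 18300 = 2177281/119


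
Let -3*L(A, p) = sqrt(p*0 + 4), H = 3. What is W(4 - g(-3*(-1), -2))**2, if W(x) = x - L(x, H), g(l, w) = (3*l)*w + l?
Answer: 3481/9 ≈ 386.78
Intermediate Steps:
L(A, p) = -2/3 (L(A, p) = -sqrt(p*0 + 4)/3 = -sqrt(0 + 4)/3 = -sqrt(4)/3 = -1/3*2 = -2/3)
g(l, w) = l + 3*l*w (g(l, w) = 3*l*w + l = l + 3*l*w)
W(x) = 2/3 + x (W(x) = x - 1*(-2/3) = x + 2/3 = 2/3 + x)
W(4 - g(-3*(-1), -2))**2 = (2/3 + (4 - (-3*(-1))*(1 + 3*(-2))))**2 = (2/3 + (4 - 3*(1 - 6)))**2 = (2/3 + (4 - 3*(-5)))**2 = (2/3 + (4 - 1*(-15)))**2 = (2/3 + (4 + 15))**2 = (2/3 + 19)**2 = (59/3)**2 = 3481/9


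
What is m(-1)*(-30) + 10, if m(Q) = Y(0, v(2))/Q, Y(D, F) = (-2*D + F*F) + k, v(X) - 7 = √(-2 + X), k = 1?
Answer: 1510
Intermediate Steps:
v(X) = 7 + √(-2 + X)
Y(D, F) = 1 + F² - 2*D (Y(D, F) = (-2*D + F*F) + 1 = (-2*D + F²) + 1 = (F² - 2*D) + 1 = 1 + F² - 2*D)
m(Q) = 50/Q (m(Q) = (1 + (7 + √(-2 + 2))² - 2*0)/Q = (1 + (7 + √0)² + 0)/Q = (1 + (7 + 0)² + 0)/Q = (1 + 7² + 0)/Q = (1 + 49 + 0)/Q = 50/Q)
m(-1)*(-30) + 10 = (50/(-1))*(-30) + 10 = (50*(-1))*(-30) + 10 = -50*(-30) + 10 = 1500 + 10 = 1510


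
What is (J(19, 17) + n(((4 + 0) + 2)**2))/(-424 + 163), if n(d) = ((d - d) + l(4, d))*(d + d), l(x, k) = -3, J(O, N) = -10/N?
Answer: 3682/4437 ≈ 0.82984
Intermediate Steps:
n(d) = -6*d (n(d) = ((d - d) - 3)*(d + d) = (0 - 3)*(2*d) = -6*d)
(J(19, 17) + n(((4 + 0) + 2)**2))/(-424 + 163) = (-10/17 - 6*((4 + 0) + 2)**2)/(-424 + 163) = (-10*1/17 - 6*(4 + 2)**2)/(-261) = (-10/17 - 6*6**2)*(-1/261) = (-10/17 - 6*36)*(-1/261) = (-10/17 - 216)*(-1/261) = -3682/17*(-1/261) = 3682/4437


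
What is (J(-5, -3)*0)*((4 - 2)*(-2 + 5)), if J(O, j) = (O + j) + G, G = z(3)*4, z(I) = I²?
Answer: 0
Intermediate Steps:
G = 36 (G = 3²*4 = 9*4 = 36)
J(O, j) = 36 + O + j (J(O, j) = (O + j) + 36 = 36 + O + j)
(J(-5, -3)*0)*((4 - 2)*(-2 + 5)) = ((36 - 5 - 3)*0)*((4 - 2)*(-2 + 5)) = (28*0)*(2*3) = 0*6 = 0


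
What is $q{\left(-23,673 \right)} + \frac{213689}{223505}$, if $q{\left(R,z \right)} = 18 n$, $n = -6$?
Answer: $- \frac{23924851}{223505} \approx -107.04$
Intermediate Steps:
$q{\left(R,z \right)} = -108$ ($q{\left(R,z \right)} = 18 \left(-6\right) = -108$)
$q{\left(-23,673 \right)} + \frac{213689}{223505} = -108 + \frac{213689}{223505} = - \frac{23924851}{223505}$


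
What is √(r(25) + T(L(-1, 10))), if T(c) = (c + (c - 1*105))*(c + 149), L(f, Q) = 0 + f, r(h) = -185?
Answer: I*√16021 ≈ 126.57*I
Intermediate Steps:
L(f, Q) = f
T(c) = (-105 + 2*c)*(149 + c) (T(c) = (c + (c - 105))*(149 + c) = (c + (-105 + c))*(149 + c) = (-105 + 2*c)*(149 + c))
√(r(25) + T(L(-1, 10))) = √(-185 + (-15645 + 2*(-1)² + 193*(-1))) = √(-185 + (-15645 + 2*1 - 193)) = √(-185 + (-15645 + 2 - 193)) = √(-185 - 15836) = √(-16021) = I*√16021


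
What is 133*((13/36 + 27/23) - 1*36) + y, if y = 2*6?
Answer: -3785485/828 ≈ -4571.8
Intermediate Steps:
y = 12
133*((13/36 + 27/23) - 1*36) + y = 133*((13/36 + 27/23) - 1*36) + 12 = 133*((13*(1/36) + 27*(1/23)) - 36) + 12 = 133*((13/36 + 27/23) - 36) + 12 = 133*(1271/828 - 36) + 12 = 133*(-28537/828) + 12 = -3795421/828 + 12 = -3785485/828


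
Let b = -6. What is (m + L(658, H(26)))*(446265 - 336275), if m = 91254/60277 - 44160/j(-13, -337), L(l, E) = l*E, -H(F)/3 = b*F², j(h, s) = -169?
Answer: 8971207174999394820/10186813 ≈ 8.8067e+11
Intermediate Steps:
H(F) = 18*F² (H(F) = -(-18)*F² = 18*F²)
L(l, E) = E*l
m = 2677254246/10186813 (m = 91254/60277 - 44160/(-169) = 91254*(1/60277) - 44160*(-1/169) = 91254/60277 + 44160/169 = 2677254246/10186813 ≈ 262.82)
(m + L(658, H(26)))*(446265 - 336275) = (2677254246/10186813 + (18*26²)*658)*(446265 - 336275) = (2677254246/10186813 + (18*676)*658)*109990 = (2677254246/10186813 + 12168*658)*109990 = (2677254246/10186813 + 8006544)*109990 = (81563843758518/10186813)*109990 = 8971207174999394820/10186813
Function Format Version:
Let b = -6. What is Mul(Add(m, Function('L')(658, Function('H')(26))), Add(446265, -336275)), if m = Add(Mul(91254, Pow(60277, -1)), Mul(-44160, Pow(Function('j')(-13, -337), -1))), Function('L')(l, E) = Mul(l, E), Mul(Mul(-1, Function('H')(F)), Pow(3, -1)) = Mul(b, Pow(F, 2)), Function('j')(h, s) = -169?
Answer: Rational(8971207174999394820, 10186813) ≈ 8.8067e+11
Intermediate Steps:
Function('H')(F) = Mul(18, Pow(F, 2)) (Function('H')(F) = Mul(-3, Mul(-6, Pow(F, 2))) = Mul(18, Pow(F, 2)))
Function('L')(l, E) = Mul(E, l)
m = Rational(2677254246, 10186813) (m = Add(Mul(91254, Pow(60277, -1)), Mul(-44160, Pow(-169, -1))) = Add(Mul(91254, Rational(1, 60277)), Mul(-44160, Rational(-1, 169))) = Add(Rational(91254, 60277), Rational(44160, 169)) = Rational(2677254246, 10186813) ≈ 262.82)
Mul(Add(m, Function('L')(658, Function('H')(26))), Add(446265, -336275)) = Mul(Add(Rational(2677254246, 10186813), Mul(Mul(18, Pow(26, 2)), 658)), Add(446265, -336275)) = Mul(Add(Rational(2677254246, 10186813), Mul(Mul(18, 676), 658)), 109990) = Mul(Add(Rational(2677254246, 10186813), Mul(12168, 658)), 109990) = Mul(Add(Rational(2677254246, 10186813), 8006544), 109990) = Mul(Rational(81563843758518, 10186813), 109990) = Rational(8971207174999394820, 10186813)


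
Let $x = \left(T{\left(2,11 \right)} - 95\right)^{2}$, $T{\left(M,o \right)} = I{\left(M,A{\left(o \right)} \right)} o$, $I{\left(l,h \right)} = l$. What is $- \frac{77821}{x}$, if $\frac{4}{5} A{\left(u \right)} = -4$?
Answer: $- \frac{77821}{5329} \approx -14.603$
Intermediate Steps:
$A{\left(u \right)} = -5$ ($A{\left(u \right)} = \frac{5}{4} \left(-4\right) = -5$)
$T{\left(M,o \right)} = M o$
$x = 5329$ ($x = \left(2 \cdot 11 - 95\right)^{2} = \left(22 - 95\right)^{2} = \left(-73\right)^{2} = 5329$)
$- \frac{77821}{x} = - \frac{77821}{5329}$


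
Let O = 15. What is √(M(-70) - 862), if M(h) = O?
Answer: 11*I*√7 ≈ 29.103*I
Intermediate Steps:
M(h) = 15
√(M(-70) - 862) = √(15 - 862) = √(-847) = 11*I*√7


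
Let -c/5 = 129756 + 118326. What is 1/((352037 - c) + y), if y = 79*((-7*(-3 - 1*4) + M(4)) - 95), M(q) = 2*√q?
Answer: 1/1589129 ≈ 6.2928e-7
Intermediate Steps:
c = -1240410 (c = -5*(129756 + 118326) = -5*248082 = -1240410)
y = -3318 (y = 79*((-7*(-3 - 1*4) + 2*√4) - 95) = 79*((-7*(-3 - 4) + 2*2) - 95) = 79*((-7*(-7) + 4) - 95) = 79*((49 + 4) - 95) = 79*(53 - 95) = 79*(-42) = -3318)
1/((352037 - c) + y) = 1/((352037 - 1*(-1240410)) - 3318) = 1/((352037 + 1240410) - 3318) = 1/(1592447 - 3318) = 1/1589129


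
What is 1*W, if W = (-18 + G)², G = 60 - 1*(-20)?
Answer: 3844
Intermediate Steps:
G = 80 (G = 60 + 20 = 80)
W = 3844 (W = (-18 + 80)² = 62² = 3844)
1*W = 1*3844 = 3844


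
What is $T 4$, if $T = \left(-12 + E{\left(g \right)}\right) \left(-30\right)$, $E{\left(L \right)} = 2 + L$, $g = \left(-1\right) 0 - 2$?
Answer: $1440$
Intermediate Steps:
$g = -2$ ($g = 0 - 2 = -2$)
$T = 360$ ($T = \left(-12 + \left(2 - 2\right)\right) \left(-30\right) = \left(-12 + 0\right) \left(-30\right) = \left(-12\right) \left(-30\right) = 360$)
$T 4 = 360 \cdot 4 = 1440$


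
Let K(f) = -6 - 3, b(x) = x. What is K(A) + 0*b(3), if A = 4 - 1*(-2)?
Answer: -9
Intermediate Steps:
A = 6 (A = 4 + 2 = 6)
K(f) = -9
K(A) + 0*b(3) = -9 + 0*3 = -9 + 0 = -9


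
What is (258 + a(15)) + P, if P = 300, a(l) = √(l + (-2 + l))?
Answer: 558 + 2*√7 ≈ 563.29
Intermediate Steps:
a(l) = √(-2 + 2*l)
(258 + a(15)) + P = (258 + √(-2 + 2*15)) + 300 = (258 + √(-2 + 30)) + 300 = (258 + √28) + 300 = (258 + 2*√7) + 300 = 558 + 2*√7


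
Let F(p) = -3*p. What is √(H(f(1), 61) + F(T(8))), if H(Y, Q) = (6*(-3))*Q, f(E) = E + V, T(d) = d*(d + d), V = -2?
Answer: I*√1482 ≈ 38.497*I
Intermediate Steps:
T(d) = 2*d² (T(d) = d*(2*d) = 2*d²)
f(E) = -2 + E (f(E) = E - 2 = -2 + E)
H(Y, Q) = -18*Q
√(H(f(1), 61) + F(T(8))) = √(-18*61 - 6*8²) = √(-1098 - 6*64) = √(-1098 - 3*128) = √(-1098 - 384) = √(-1482) = I*√1482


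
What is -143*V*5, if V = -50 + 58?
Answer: -5720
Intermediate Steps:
V = 8
-143*V*5 = -143*8*5 = -1144*5 = -5720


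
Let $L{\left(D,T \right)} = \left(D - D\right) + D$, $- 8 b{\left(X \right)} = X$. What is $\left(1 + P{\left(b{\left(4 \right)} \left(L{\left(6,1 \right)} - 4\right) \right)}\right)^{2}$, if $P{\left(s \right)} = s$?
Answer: $0$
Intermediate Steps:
$b{\left(X \right)} = - \frac{X}{8}$
$L{\left(D,T \right)} = D$ ($L{\left(D,T \right)} = 0 + D = D$)
$\left(1 + P{\left(b{\left(4 \right)} \left(L{\left(6,1 \right)} - 4\right) \right)}\right)^{2} = \left(1 + \left(- \frac{1}{8}\right) 4 \left(6 - 4\right)\right)^{2} = \left(1 - 1\right)^{2} = 0^{2} = 0$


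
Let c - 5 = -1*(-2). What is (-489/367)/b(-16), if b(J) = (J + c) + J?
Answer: 489/9175 ≈ 0.053297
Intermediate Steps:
c = 7 (c = 5 - 1*(-2) = 5 + 2 = 7)
b(J) = 7 + 2*J (b(J) = (J + 7) + J = (7 + J) + J = 7 + 2*J)
(-489/367)/b(-16) = (-489/367)/(7 + 2*(-16)) = (-489*1/367)/(7 - 32) = -489/367/(-25) = -489/367*(-1/25) = 489/9175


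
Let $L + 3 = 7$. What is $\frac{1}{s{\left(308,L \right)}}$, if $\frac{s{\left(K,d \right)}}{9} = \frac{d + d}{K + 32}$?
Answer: $\frac{85}{18} \approx 4.7222$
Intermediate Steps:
$L = 4$ ($L = -3 + 7 = 4$)
$s{\left(K,d \right)} = \frac{18 d}{32 + K}$ ($s{\left(K,d \right)} = 9 \frac{d + d}{K + 32} = 9 \frac{2 d}{32 + K} = \frac{18 d}{32 + K}$)
$\frac{1}{s{\left(308,L \right)}} = \frac{1}{18 \cdot 4 \frac{1}{32 + 308}} = \frac{1}{18 \cdot 4 \cdot \frac{1}{340}} = \frac{1}{\frac{18}{85}} = \frac{85}{18}$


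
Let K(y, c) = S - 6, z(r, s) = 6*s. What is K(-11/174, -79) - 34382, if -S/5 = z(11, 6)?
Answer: -34568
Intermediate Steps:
S = -180 (S = -30*6 = -5*36 = -180)
K(y, c) = -186 (K(y, c) = -180 - 6 = -186)
K(-11/174, -79) - 34382 = -186 - 34382 = -34568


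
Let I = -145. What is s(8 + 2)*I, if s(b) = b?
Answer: -1450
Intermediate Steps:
s(8 + 2)*I = (8 + 2)*(-145) = 10*(-145) = -1450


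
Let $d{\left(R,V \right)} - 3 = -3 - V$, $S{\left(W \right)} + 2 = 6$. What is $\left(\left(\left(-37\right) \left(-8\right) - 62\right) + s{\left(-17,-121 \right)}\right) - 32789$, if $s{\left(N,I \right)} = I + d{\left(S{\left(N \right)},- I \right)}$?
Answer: $-32797$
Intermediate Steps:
$S{\left(W \right)} = 4$ ($S{\left(W \right)} = -2 + 6 = 4$)
$d{\left(R,V \right)} = - V$ ($d{\left(R,V \right)} = 3 - \left(3 + V\right) = - V$)
$s{\left(N,I \right)} = 2 I$ ($s{\left(N,I \right)} = I - - I = I + I = 2 I$)
$\left(\left(\left(-37\right) \left(-8\right) - 62\right) + s{\left(-17,-121 \right)}\right) - 32789 = \left(\left(\left(-37\right) \left(-8\right) - 62\right) + 2 \left(-121\right)\right) - 32789 = \left(\left(296 - 62\right) - 242\right) - 32789 = \left(234 - 242\right) - 32789 = -8 - 32789 = -32797$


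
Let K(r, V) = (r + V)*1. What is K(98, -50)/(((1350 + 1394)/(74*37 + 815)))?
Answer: 21318/343 ≈ 62.152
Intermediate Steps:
K(r, V) = V + r (K(r, V) = (V + r)*1 = V + r)
K(98, -50)/(((1350 + 1394)/(74*37 + 815))) = (-50 + 98)/(((1350 + 1394)/(74*37 + 815))) = 48/((2744/(2738 + 815))) = 48/((2744/3553)) = 48/((2744*(1/3553))) = 48/(2744/3553) = 48*(3553/2744) = 21318/343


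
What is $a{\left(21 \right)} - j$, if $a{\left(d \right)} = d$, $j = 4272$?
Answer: $-4251$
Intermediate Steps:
$a{\left(21 \right)} - j = 21 - 4272 = -4251$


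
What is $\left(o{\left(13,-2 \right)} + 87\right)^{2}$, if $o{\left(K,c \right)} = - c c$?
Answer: $6889$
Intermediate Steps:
$o{\left(K,c \right)} = - c^{2}$
$\left(o{\left(13,-2 \right)} + 87\right)^{2} = \left(- \left(-2\right)^{2} + 87\right)^{2} = \left(\left(-1\right) 4 + 87\right)^{2} = \left(-4 + 87\right)^{2} = 83^{2} = 6889$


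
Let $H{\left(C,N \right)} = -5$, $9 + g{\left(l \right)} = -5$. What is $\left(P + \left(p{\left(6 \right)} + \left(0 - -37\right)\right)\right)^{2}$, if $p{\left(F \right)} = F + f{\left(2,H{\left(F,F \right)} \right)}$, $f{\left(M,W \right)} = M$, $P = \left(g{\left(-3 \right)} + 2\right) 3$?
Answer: $81$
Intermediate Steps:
$g{\left(l \right)} = -14$ ($g{\left(l \right)} = -9 - 5 = -14$)
$P = -36$ ($P = \left(-14 + 2\right) 3 = \left(-12\right) 3 = -36$)
$p{\left(F \right)} = 2 + F$ ($p{\left(F \right)} = F + 2 = 2 + F$)
$\left(P + \left(p{\left(6 \right)} + \left(0 - -37\right)\right)\right)^{2} = \left(-36 + \left(\left(2 + 6\right) + \left(0 - -37\right)\right)\right)^{2} = \left(-36 + \left(8 + \left(0 + 37\right)\right)\right)^{2} = \left(-36 + \left(8 + 37\right)\right)^{2} = \left(-36 + 45\right)^{2} = 9^{2} = 81$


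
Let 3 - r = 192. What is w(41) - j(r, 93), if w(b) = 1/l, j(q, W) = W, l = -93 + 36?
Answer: -5302/57 ≈ -93.018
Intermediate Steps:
r = -189 (r = 3 - 1*192 = 3 - 192 = -189)
l = -57
w(b) = -1/57 (w(b) = 1/(-57) = -1/57)
w(41) - j(r, 93) = -1/57 - 1*93 = -1/57 - 93 = -5302/57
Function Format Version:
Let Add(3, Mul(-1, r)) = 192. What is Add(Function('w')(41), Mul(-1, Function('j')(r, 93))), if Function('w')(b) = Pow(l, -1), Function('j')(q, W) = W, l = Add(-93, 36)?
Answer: Rational(-5302, 57) ≈ -93.018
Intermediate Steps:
r = -189 (r = Add(3, Mul(-1, 192)) = Add(3, -192) = -189)
l = -57
Function('w')(b) = Rational(-1, 57) (Function('w')(b) = Pow(-57, -1) = Rational(-1, 57))
Add(Function('w')(41), Mul(-1, Function('j')(r, 93))) = Add(Rational(-1, 57), Mul(-1, 93)) = Add(Rational(-1, 57), -93) = Rational(-5302, 57)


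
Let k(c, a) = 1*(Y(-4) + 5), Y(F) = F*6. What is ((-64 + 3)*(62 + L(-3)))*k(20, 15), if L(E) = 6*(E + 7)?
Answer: 99674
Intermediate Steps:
Y(F) = 6*F
L(E) = 42 + 6*E (L(E) = 6*(7 + E) = 42 + 6*E)
k(c, a) = -19 (k(c, a) = 1*(6*(-4) + 5) = 1*(-24 + 5) = 1*(-19) = -19)
((-64 + 3)*(62 + L(-3)))*k(20, 15) = ((-64 + 3)*(62 + (42 + 6*(-3))))*(-19) = -61*(62 + (42 - 18))*(-19) = -61*(62 + 24)*(-19) = -61*86*(-19) = -5246*(-19) = 99674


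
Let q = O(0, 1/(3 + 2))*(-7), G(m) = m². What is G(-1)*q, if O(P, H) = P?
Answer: 0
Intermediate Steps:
q = 0 (q = 0*(-7) = 0)
G(-1)*q = (-1)²*0 = 1*0 = 0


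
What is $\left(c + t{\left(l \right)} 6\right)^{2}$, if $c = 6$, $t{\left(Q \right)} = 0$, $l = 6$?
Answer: $36$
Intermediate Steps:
$\left(c + t{\left(l \right)} 6\right)^{2} = \left(6 + 0 \cdot 6\right)^{2} = \left(6 + 0\right)^{2} = 6^{2} = 36$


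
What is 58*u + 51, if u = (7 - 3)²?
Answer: 979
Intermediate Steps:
u = 16 (u = 4² = 16)
58*u + 51 = 58*16 + 51 = 928 + 51 = 979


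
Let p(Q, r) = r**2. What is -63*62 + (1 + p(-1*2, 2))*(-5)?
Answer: -3931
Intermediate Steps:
-63*62 + (1 + p(-1*2, 2))*(-5) = -63*62 + (1 + 2**2)*(-5) = -3906 + (1 + 4)*(-5) = -3906 + 5*(-5) = -3906 - 25 = -3931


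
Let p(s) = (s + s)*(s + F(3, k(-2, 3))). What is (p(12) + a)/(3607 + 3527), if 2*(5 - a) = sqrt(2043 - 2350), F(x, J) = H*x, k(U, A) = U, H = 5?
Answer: 653/7134 - I*sqrt(307)/14268 ≈ 0.091534 - 0.001228*I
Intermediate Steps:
F(x, J) = 5*x
a = 5 - I*sqrt(307)/2 (a = 5 - sqrt(2043 - 2350)/2 = 5 - I*sqrt(307)/2 ≈ 5.0 - 8.7607*I)
p(s) = 2*s*(15 + s) (p(s) = (s + s)*(s + 5*3) = (2*s)*(s + 15) = (2*s)*(15 + s) = 2*s*(15 + s))
(p(12) + a)/(3607 + 3527) = (2*12*(15 + 12) + (5 - I*sqrt(307)/2))/(3607 + 3527) = (2*12*27 + (5 - I*sqrt(307)/2))/7134 = (648 + (5 - I*sqrt(307)/2))*(1/7134) = (653 - I*sqrt(307)/2)*(1/7134) = 653/7134 - I*sqrt(307)/14268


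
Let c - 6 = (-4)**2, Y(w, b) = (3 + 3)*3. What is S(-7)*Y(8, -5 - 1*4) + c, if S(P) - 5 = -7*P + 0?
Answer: 994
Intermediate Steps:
Y(w, b) = 18 (Y(w, b) = 6*3 = 18)
S(P) = 5 - 7*P (S(P) = 5 + (-7*P + 0) = 5 - 7*P)
c = 22 (c = 6 + (-4)**2 = 6 + 16 = 22)
S(-7)*Y(8, -5 - 1*4) + c = (5 - 7*(-7))*18 + 22 = (5 + 49)*18 + 22 = 54*18 + 22 = 972 + 22 = 994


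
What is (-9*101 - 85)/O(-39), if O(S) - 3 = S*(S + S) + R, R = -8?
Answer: -994/3037 ≈ -0.32730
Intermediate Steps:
O(S) = -5 + 2*S² (O(S) = 3 + (S*(S + S) - 8) = 3 + (S*(2*S) - 8) = 3 + (2*S² - 8) = 3 + (-8 + 2*S²) = -5 + 2*S²)
(-9*101 - 85)/O(-39) = (-9*101 - 85)/(-5 + 2*(-39)²) = (-909 - 85)/(-5 + 2*1521) = -994/(-5 + 3042) = -994/3037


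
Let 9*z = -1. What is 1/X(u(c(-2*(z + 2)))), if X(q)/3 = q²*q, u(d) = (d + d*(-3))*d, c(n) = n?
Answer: -177147/12358435328 ≈ -1.4334e-5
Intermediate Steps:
z = -⅑ (z = (⅑)*(-1) = -⅑ ≈ -0.11111)
u(d) = -2*d² (u(d) = (d - 3*d)*d = (-2*d)*d = -2*d²)
X(q) = 3*q³ (X(q) = 3*(q²*q) = 3*q³)
1/X(u(c(-2*(z + 2)))) = 1/(3*(-2*4*(-⅑ + 2)²)³) = 1/(3*(-2*(-2*17/9)²)³) = 1/(3*(-2*(-34/9)²)³) = 1/(3*(-2*1156/81)³) = 1/(3*(-2312/81)³) = 1/(3*(-12358435328/531441)) = 1/(-12358435328/177147) = -177147/12358435328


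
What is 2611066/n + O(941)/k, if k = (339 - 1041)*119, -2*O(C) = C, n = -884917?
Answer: -435413756119/147848392692 ≈ -2.9450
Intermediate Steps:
O(C) = -C/2
k = -83538 (k = -702*119 = -83538)
2611066/n + O(941)/k = 2611066/(-884917) - 1/2*941/(-83538) = 2611066*(-1/884917) - 941/2*(-1/83538) = -2611066/884917 + 941/167076 = -435413756119/147848392692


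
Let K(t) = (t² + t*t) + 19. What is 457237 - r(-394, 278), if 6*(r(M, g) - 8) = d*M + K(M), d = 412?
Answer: 2595211/6 ≈ 4.3254e+5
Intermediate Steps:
K(t) = 19 + 2*t² (K(t) = (t² + t²) + 19 = 2*t² + 19 = 19 + 2*t²)
r(M, g) = 67/6 + M²/3 + 206*M/3 (r(M, g) = 8 + (412*M + (19 + 2*M²))/6 = 8 + (19 + 2*M² + 412*M)/6 = 8 + (19/6 + M²/3 + 206*M/3) = 67/6 + M²/3 + 206*M/3)
457237 - r(-394, 278) = 457237 - (67/6 + (⅓)*(-394)² + (206/3)*(-394)) = 457237 - (67/6 + (⅓)*155236 - 81164/3) = 457237 - (67/6 + 155236/3 - 81164/3) = 457237 - 1*148211/6 = 457237 - 148211/6 = 2595211/6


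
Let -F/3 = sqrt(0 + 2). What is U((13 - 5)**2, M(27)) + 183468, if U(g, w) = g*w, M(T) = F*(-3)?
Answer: 183468 + 576*sqrt(2) ≈ 1.8428e+5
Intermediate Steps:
F = -3*sqrt(2) (F = -3*sqrt(0 + 2) = -3*sqrt(2) ≈ -4.2426)
M(T) = 9*sqrt(2) (M(T) = -3*sqrt(2)*(-3) = 9*sqrt(2))
U((13 - 5)**2, M(27)) + 183468 = (13 - 5)**2*(9*sqrt(2)) + 183468 = 8**2*(9*sqrt(2)) + 183468 = 64*(9*sqrt(2)) + 183468 = 576*sqrt(2) + 183468 = 183468 + 576*sqrt(2)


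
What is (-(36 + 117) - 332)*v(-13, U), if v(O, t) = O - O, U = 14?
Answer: 0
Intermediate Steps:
v(O, t) = 0
(-(36 + 117) - 332)*v(-13, U) = (-(36 + 117) - 332)*0 = (-1*153 - 332)*0 = (-153 - 332)*0 = -485*0 = 0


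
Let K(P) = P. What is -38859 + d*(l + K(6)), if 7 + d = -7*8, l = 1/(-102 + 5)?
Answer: -3805926/97 ≈ -39236.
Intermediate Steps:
l = -1/97 (l = 1/(-97) = -1/97 ≈ -0.010309)
d = -63 (d = -7 - 7*8 = -7 - 56 = -63)
-38859 + d*(l + K(6)) = -38859 - 63*(-1/97 + 6) = -38859 - 63*581/97 = -38859 - 36603/97 = -3805926/97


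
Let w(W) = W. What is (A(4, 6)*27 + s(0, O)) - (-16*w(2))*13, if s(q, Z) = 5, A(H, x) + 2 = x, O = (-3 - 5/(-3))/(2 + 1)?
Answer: 529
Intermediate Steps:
O = -4/9 (O = (-3 - 5*(-⅓))/3 = (-3 + 5/3)*(⅓) = -4/3*⅓ = -4/9 ≈ -0.44444)
A(H, x) = -2 + x
(A(4, 6)*27 + s(0, O)) - (-16*w(2))*13 = ((-2 + 6)*27 + 5) - (-16*2)*13 = (4*27 + 5) - (-32)*13 = (108 + 5) - 1*(-416) = 113 + 416 = 529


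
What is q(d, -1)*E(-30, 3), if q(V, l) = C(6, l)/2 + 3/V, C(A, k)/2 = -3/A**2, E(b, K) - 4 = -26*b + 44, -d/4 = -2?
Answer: 483/2 ≈ 241.50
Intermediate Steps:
d = 8 (d = -4*(-2) = 8)
E(b, K) = 48 - 26*b (E(b, K) = 4 + (-26*b + 44) = 4 + (44 - 26*b) = 48 - 26*b)
C(A, k) = -6/A**2 (C(A, k) = 2*(-3/A**2) = -6/A**2)
q(V, l) = -1/12 + 3/V (q(V, l) = -6/6**2/2 + 3/V = -6*1/36*(1/2) + 3/V = -1/6*1/2 + 3/V = -1/12 + 3/V)
q(d, -1)*E(-30, 3) = ((1/12)*(36 - 1*8)/8)*(48 - 26*(-30)) = ((1/12)*(1/8)*(36 - 8))*(48 + 780) = ((1/12)*(1/8)*28)*828 = (7/24)*828 = 483/2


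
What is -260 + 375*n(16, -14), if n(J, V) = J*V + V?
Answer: -89510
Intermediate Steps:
n(J, V) = V + J*V
-260 + 375*n(16, -14) = -260 + 375*(-14*(1 + 16)) = -260 + 375*(-14*17) = -260 + 375*(-238) = -260 - 89250 = -89510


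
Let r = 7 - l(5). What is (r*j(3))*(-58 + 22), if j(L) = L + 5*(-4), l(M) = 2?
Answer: 3060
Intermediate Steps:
j(L) = -20 + L (j(L) = L - 20 = -20 + L)
r = 5 (r = 7 - 1*2 = 7 - 2 = 5)
(r*j(3))*(-58 + 22) = (5*(-20 + 3))*(-58 + 22) = (5*(-17))*(-36) = -85*(-36) = 3060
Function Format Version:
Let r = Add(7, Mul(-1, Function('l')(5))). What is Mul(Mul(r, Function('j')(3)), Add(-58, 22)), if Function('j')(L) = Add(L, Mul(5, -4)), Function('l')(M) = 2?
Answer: 3060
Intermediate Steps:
Function('j')(L) = Add(-20, L) (Function('j')(L) = Add(L, -20) = Add(-20, L))
r = 5 (r = Add(7, Mul(-1, 2)) = Add(7, -2) = 5)
Mul(Mul(r, Function('j')(3)), Add(-58, 22)) = Mul(Mul(5, Add(-20, 3)), Add(-58, 22)) = Mul(Mul(5, -17), -36) = Mul(-85, -36) = 3060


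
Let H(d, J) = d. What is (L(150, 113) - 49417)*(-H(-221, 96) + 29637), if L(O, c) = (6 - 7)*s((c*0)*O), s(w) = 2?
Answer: -1475552502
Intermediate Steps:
L(O, c) = -2 (L(O, c) = (6 - 7)*2 = -1*2 = -2)
(L(150, 113) - 49417)*(-H(-221, 96) + 29637) = (-2 - 49417)*(-1*(-221) + 29637) = -49419*(221 + 29637) = -49419*29858 = -1475552502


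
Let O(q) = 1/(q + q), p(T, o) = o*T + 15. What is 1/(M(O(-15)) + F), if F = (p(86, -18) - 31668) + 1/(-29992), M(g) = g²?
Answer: -6748200/224046980927 ≈ -3.0120e-5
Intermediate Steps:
p(T, o) = 15 + T*o (p(T, o) = T*o + 15 = 15 + T*o)
O(q) = 1/(2*q)
F = -995764393/29992 (F = ((15 + 86*(-18)) - 31668) + 1/(-29992) = ((15 - 1548) - 31668) - 1/29992 = (-1533 - 31668) - 1/29992 = -33201 - 1/29992 = -995764393/29992 ≈ -33201.)
1/(M(O(-15)) + F) = 1/(((½)/(-15))² - 995764393/29992) = 1/(((½)*(-1/15))² - 995764393/29992) = 1/((-1/30)² - 995764393/29992) = 1/(1/900 - 995764393/29992) = 1/(-224046980927/6748200) = -6748200/224046980927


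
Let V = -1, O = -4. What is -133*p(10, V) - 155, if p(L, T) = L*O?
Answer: 5165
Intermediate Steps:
p(L, T) = -4*L (p(L, T) = L*(-4) = -4*L)
-133*p(10, V) - 155 = -(-532)*10 - 155 = -133*(-40) - 155 = 5320 - 155 = 5165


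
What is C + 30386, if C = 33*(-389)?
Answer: 17549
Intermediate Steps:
C = -12837
C + 30386 = -12837 + 30386 = 17549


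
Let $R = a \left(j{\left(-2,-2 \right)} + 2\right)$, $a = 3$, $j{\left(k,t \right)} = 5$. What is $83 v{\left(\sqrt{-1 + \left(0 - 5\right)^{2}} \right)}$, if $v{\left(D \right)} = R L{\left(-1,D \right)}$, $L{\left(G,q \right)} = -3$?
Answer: $-5229$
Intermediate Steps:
$R = 21$ ($R = 3 \left(5 + 2\right) = 3 \cdot 7 = 21$)
$v{\left(D \right)} = -63$ ($v{\left(D \right)} = 21 \left(-3\right) = -63$)
$83 v{\left(\sqrt{-1 + \left(0 - 5\right)^{2}} \right)} = 83 \left(-63\right) = -5229$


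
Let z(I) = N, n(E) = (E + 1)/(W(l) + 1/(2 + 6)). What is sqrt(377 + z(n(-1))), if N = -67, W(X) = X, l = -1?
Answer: sqrt(310) ≈ 17.607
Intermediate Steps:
n(E) = -8/7 - 8*E/7 (n(E) = (E + 1)/(-1 + 1/(2 + 6)) = (1 + E)/(-1 + 1/8) = (1 + E)/(-7/8) = (1 + E)*(-8/7) = -8/7 - 8*E/7)
z(I) = -67
sqrt(377 + z(n(-1))) = sqrt(377 - 67) = sqrt(310)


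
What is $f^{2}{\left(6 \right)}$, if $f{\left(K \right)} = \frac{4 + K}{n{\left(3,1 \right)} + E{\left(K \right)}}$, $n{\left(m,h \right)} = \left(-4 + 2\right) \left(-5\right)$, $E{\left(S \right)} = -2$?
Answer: $\frac{25}{16} \approx 1.5625$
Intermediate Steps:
$n{\left(m,h \right)} = 10$ ($n{\left(m,h \right)} = \left(-2\right) \left(-5\right) = 10$)
$f{\left(K \right)} = \frac{1}{2} + \frac{K}{8}$ ($f{\left(K \right)} = \frac{4 + K}{10 - 2} = \frac{4 + K}{8} = \left(4 + K\right) \frac{1}{8} = \frac{1}{2} + \frac{K}{8}$)
$f^{2}{\left(6 \right)} = \left(\frac{1}{2} + \frac{1}{8} \cdot 6\right)^{2} = \left(\frac{1}{2} + \frac{3}{4}\right)^{2} = \left(\frac{5}{4}\right)^{2} = \frac{25}{16}$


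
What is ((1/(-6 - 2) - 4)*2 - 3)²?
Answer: 2025/16 ≈ 126.56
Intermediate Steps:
((1/(-6 - 2) - 4)*2 - 3)² = ((1/(-8) - 4)*2 - 3)² = ((-⅛ - 4)*2 - 3)² = (-33/8*2 - 3)² = (-33/4 - 3)² = (-45/4)² = 2025/16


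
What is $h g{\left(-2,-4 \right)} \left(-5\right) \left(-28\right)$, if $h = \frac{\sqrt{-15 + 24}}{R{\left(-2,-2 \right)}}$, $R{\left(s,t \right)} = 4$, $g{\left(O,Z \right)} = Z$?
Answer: $-420$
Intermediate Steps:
$h = \frac{3}{4}$ ($h = \frac{\sqrt{-15 + 24}}{4} = \sqrt{9} \cdot \frac{1}{4} = 3 \cdot \frac{1}{4} = \frac{3}{4} \approx 0.75$)
$h g{\left(-2,-4 \right)} \left(-5\right) \left(-28\right) = \frac{3 \left(\left(-4\right) \left(-5\right)\right)}{4} \left(-28\right) = \frac{3}{4} \cdot 20 \left(-28\right) = 15 \left(-28\right) = -420$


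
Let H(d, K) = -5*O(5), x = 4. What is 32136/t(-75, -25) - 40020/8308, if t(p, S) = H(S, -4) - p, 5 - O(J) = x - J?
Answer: 22098749/31155 ≈ 709.32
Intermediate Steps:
O(J) = 1 + J (O(J) = 5 - (4 - J) = 5 + (-4 + J) = 1 + J)
H(d, K) = -30 (H(d, K) = -5*(1 + 5) = -5*6 = -30)
t(p, S) = -30 - p
32136/t(-75, -25) - 40020/8308 = 32136/(-30 - 1*(-75)) - 40020/8308 = 32136/(-30 + 75) - 40020*1/8308 = 32136/45 - 10005/2077 = 32136*(1/45) - 10005/2077 = 10712/15 - 10005/2077 = 22098749/31155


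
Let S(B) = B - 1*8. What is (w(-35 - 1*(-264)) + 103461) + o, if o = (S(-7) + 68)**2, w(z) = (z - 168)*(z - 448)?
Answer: 92911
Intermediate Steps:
S(B) = -8 + B (S(B) = B - 8 = -8 + B)
w(z) = (-448 + z)*(-168 + z) (w(z) = (-168 + z)*(-448 + z) = (-448 + z)*(-168 + z))
o = 2809 (o = ((-8 - 7) + 68)**2 = (-15 + 68)**2 = 53**2 = 2809)
(w(-35 - 1*(-264)) + 103461) + o = ((75264 + (-35 - 1*(-264))**2 - 616*(-35 - 1*(-264))) + 103461) + 2809 = ((75264 + (-35 + 264)**2 - 616*(-35 + 264)) + 103461) + 2809 = ((75264 + 229**2 - 616*229) + 103461) + 2809 = ((75264 + 52441 - 141064) + 103461) + 2809 = (-13359 + 103461) + 2809 = 90102 + 2809 = 92911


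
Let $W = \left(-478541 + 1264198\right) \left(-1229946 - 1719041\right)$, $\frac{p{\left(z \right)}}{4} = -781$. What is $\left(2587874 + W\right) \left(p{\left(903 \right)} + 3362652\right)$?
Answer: $-7783655791791171880$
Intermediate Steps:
$p{\left(z \right)} = -3124$ ($p{\left(z \right)} = 4 \left(-781\right) = -3124$)
$W = -2316892279459$ ($W = 785657 \left(-2948987\right) = -2316892279459$)
$\left(2587874 + W\right) \left(p{\left(903 \right)} + 3362652\right) = \left(2587874 - 2316892279459\right) \left(-3124 + 3362652\right) = \left(-2316889691585\right) 3359528 = -7783655791791171880$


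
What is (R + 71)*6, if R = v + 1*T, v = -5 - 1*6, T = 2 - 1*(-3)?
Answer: 390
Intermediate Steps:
T = 5 (T = 2 + 3 = 5)
v = -11 (v = -5 - 6 = -11)
R = -6 (R = -11 + 1*5 = -11 + 5 = -6)
(R + 71)*6 = (-6 + 71)*6 = 65*6 = 390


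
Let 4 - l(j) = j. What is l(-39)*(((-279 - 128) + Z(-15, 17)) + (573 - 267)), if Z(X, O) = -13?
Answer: -4902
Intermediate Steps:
l(j) = 4 - j
l(-39)*(((-279 - 128) + Z(-15, 17)) + (573 - 267)) = (4 - 1*(-39))*(((-279 - 128) - 13) + (573 - 267)) = (4 + 39)*((-407 - 13) + 306) = 43*(-420 + 306) = 43*(-114) = -4902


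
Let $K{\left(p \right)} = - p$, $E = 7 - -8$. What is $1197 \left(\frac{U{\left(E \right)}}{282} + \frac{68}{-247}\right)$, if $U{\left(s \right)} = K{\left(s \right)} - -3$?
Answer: $- \frac{232470}{611} \approx -380.47$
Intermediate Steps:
$E = 15$ ($E = 7 + 8 = 15$)
$U{\left(s \right)} = 3 - s$ ($U{\left(s \right)} = - s - -3 = - s + 3 = 3 - s$)
$1197 \left(\frac{U{\left(E \right)}}{282} + \frac{68}{-247}\right) = 1197 \left(\frac{3 - 15}{282} + \frac{68}{-247}\right) = 1197 \left(\left(3 - 15\right) \frac{1}{282} + 68 \left(- \frac{1}{247}\right)\right) = 1197 \left(\left(-12\right) \frac{1}{282} - \frac{68}{247}\right) = 1197 \left(- \frac{2}{47} - \frac{68}{247}\right) = 1197 \left(- \frac{3690}{11609}\right) = - \frac{232470}{611}$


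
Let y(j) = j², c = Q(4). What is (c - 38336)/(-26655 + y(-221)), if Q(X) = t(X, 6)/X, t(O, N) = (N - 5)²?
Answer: -153343/88744 ≈ -1.7279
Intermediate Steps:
t(O, N) = (-5 + N)²
Q(X) = 1/X (Q(X) = (-5 + 6)²/X = 1²/X = 1/X)
c = ¼ (c = 1/4 = ¼ ≈ 0.25000)
(c - 38336)/(-26655 + y(-221)) = (¼ - 38336)/(-26655 + (-221)²) = -153343/(4*(-26655 + 48841)) = -153343/4/22186 = -153343/4*1/22186 = -153343/88744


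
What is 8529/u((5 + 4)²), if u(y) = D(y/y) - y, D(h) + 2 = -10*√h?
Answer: -2843/31 ≈ -91.710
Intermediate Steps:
D(h) = -2 - 10*√h
u(y) = -12 - y (u(y) = (-2 - 10*√1) - y = (-2 - 10*1) - y = (-2 - 10) - y = -12 - y)
8529/u((5 + 4)²) = 8529/(-12 - (5 + 4)²) = 8529/(-12 - 1*9²) = 8529/(-12 - 1*81) = 8529/(-12 - 81) = 8529/(-93) = 8529*(-1/93) = -2843/31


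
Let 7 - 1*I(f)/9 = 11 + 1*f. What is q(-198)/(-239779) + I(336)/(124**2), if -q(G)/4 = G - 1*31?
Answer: -186952039/921710476 ≈ -0.20283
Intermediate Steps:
I(f) = -36 - 9*f (I(f) = 63 - 9*(11 + 1*f) = 63 - 9*(11 + f) = 63 + (-99 - 9*f) = -36 - 9*f)
q(G) = 124 - 4*G (q(G) = -4*(G - 1*31) = -4*(G - 31) = -4*(-31 + G) = 124 - 4*G)
q(-198)/(-239779) + I(336)/(124**2) = (124 - 4*(-198))/(-239779) + (-36 - 9*336)/(124**2) = (124 + 792)*(-1/239779) + (-36 - 3024)/15376 = 916*(-1/239779) - 3060*1/15376 = -916/239779 - 765/3844 = -186952039/921710476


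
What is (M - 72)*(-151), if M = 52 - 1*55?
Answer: 11325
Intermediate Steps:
M = -3 (M = 52 - 55 = -3)
(M - 72)*(-151) = (-3 - 72)*(-151) = -75*(-151) = 11325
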